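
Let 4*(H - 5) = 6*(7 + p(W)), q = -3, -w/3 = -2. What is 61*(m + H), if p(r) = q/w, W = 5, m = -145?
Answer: -31781/4 ≈ -7945.3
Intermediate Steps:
w = 6 (w = -3*(-2) = 6)
p(r) = -½ (p(r) = -3/6 = -3*⅙ = -½)
H = 59/4 (H = 5 + (6*(7 - ½))/4 = 5 + (6*(13/2))/4 = 5 + (¼)*39 = 5 + 39/4 = 59/4 ≈ 14.750)
61*(m + H) = 61*(-145 + 59/4) = 61*(-521/4) = -31781/4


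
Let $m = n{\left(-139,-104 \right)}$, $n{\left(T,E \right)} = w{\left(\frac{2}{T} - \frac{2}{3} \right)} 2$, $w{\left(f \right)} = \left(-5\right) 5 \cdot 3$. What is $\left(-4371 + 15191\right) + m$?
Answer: $10670$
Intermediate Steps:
$w{\left(f \right)} = -75$ ($w{\left(f \right)} = \left(-25\right) 3 = -75$)
$n{\left(T,E \right)} = -150$ ($n{\left(T,E \right)} = \left(-75\right) 2 = -150$)
$m = -150$
$\left(-4371 + 15191\right) + m = \left(-4371 + 15191\right) - 150 = 10820 - 150 = 10670$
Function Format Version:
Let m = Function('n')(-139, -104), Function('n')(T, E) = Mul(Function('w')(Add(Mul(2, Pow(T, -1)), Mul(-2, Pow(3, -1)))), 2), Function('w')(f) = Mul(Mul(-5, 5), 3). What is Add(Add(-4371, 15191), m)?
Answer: 10670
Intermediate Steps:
Function('w')(f) = -75 (Function('w')(f) = Mul(-25, 3) = -75)
Function('n')(T, E) = -150 (Function('n')(T, E) = Mul(-75, 2) = -150)
m = -150
Add(Add(-4371, 15191), m) = Add(Add(-4371, 15191), -150) = Add(10820, -150) = 10670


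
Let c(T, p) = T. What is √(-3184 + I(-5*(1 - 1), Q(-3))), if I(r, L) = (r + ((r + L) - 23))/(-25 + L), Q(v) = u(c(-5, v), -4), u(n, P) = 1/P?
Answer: I*√32470591/101 ≈ 56.419*I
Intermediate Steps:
Q(v) = -¼ (Q(v) = 1/(-4) = -¼)
I(r, L) = (-23 + L + 2*r)/(-25 + L) (I(r, L) = (r + ((L + r) - 23))/(-25 + L) = (r + (-23 + L + r))/(-25 + L) = (-23 + L + 2*r)/(-25 + L))
√(-3184 + I(-5*(1 - 1), Q(-3))) = √(-3184 + (-23 - ¼ + 2*(-5*(1 - 1)))/(-25 - ¼)) = √(-3184 + (-23 - ¼ + 2*(-5*0))/(-101/4)) = √(-3184 - 4*(-23 - ¼ + 2*0)/101) = √(-3184 - 4*(-23 - ¼ + 0)/101) = √(-3184 - 4/101*(-93/4)) = √(-3184 + 93/101) = √(-321491/101) = I*√32470591/101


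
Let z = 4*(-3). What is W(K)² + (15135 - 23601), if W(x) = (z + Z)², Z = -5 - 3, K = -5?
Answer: 151534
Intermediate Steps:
z = -12
Z = -8
W(x) = 400 (W(x) = (-12 - 8)² = (-20)² = 400)
W(K)² + (15135 - 23601) = 400² + (15135 - 23601) = 160000 - 8466 = 151534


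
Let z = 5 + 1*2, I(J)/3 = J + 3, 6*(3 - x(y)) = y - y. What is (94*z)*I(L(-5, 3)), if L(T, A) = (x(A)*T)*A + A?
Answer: -76986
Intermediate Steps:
x(y) = 3 (x(y) = 3 - (y - y)/6 = 3 - 1/6*0 = 3 + 0 = 3)
L(T, A) = A + 3*A*T (L(T, A) = (3*T)*A + A = 3*A*T + A = A + 3*A*T)
I(J) = 9 + 3*J (I(J) = 3*(J + 3) = 3*(3 + J) = 9 + 3*J)
z = 7 (z = 5 + 2 = 7)
(94*z)*I(L(-5, 3)) = (94*7)*(9 + 3*(3*(1 + 3*(-5)))) = 658*(9 + 3*(3*(1 - 15))) = 658*(9 + 3*(3*(-14))) = 658*(9 + 3*(-42)) = 658*(9 - 126) = 658*(-117) = -76986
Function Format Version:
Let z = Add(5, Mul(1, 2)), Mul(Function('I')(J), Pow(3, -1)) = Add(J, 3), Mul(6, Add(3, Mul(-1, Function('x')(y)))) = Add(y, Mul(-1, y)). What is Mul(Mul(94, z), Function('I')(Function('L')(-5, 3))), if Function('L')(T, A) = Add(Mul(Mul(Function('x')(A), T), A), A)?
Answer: -76986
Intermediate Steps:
Function('x')(y) = 3 (Function('x')(y) = Add(3, Mul(Rational(-1, 6), Add(y, Mul(-1, y)))) = Add(3, Mul(Rational(-1, 6), 0)) = Add(3, 0) = 3)
Function('L')(T, A) = Add(A, Mul(3, A, T)) (Function('L')(T, A) = Add(Mul(Mul(3, T), A), A) = Add(Mul(3, A, T), A) = Add(A, Mul(3, A, T)))
Function('I')(J) = Add(9, Mul(3, J)) (Function('I')(J) = Mul(3, Add(J, 3)) = Mul(3, Add(3, J)) = Add(9, Mul(3, J)))
z = 7 (z = Add(5, 2) = 7)
Mul(Mul(94, z), Function('I')(Function('L')(-5, 3))) = Mul(Mul(94, 7), Add(9, Mul(3, Mul(3, Add(1, Mul(3, -5)))))) = Mul(658, Add(9, Mul(3, Mul(3, Add(1, -15))))) = Mul(658, Add(9, Mul(3, Mul(3, -14)))) = Mul(658, Add(9, Mul(3, -42))) = Mul(658, Add(9, -126)) = Mul(658, -117) = -76986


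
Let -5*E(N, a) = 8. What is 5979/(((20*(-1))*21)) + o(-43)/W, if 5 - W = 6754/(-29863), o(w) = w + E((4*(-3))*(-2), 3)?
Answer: -497510089/21849660 ≈ -22.770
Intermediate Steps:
E(N, a) = -8/5 (E(N, a) = -⅕*8 = -8/5)
o(w) = -8/5 + w (o(w) = w - 8/5 = -8/5 + w)
W = 156069/29863 (W = 5 - 6754/(-29863) = 5 - 6754*(-1)/29863 = 5 - 1*(-6754/29863) = 5 + 6754/29863 = 156069/29863 ≈ 5.2262)
5979/(((20*(-1))*21)) + o(-43)/W = 5979/(((20*(-1))*21)) + (-8/5 - 43)/(156069/29863) = 5979/((-20*21)) - 223/5*29863/156069 = 5979/(-420) - 6659449/780345 = 5979*(-1/420) - 6659449/780345 = -1993/140 - 6659449/780345 = -497510089/21849660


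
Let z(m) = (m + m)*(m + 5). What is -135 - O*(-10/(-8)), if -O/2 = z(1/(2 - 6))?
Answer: -2255/16 ≈ -140.94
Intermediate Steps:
z(m) = 2*m*(5 + m) (z(m) = (2*m)*(5 + m) = 2*m*(5 + m))
O = 19/4 (O = -4*(5 + 1/(2 - 6))/(2 - 6) = -4*(5 + 1/(-4))/(-4) = -4*(-1)*(5 - ¼)/4 = -4*(-1)*19/(4*4) = -2*(-19/8) = 19/4 ≈ 4.7500)
-135 - O*(-10/(-8)) = -135 - 19*(-10/(-8))/4 = -135 - 19*(-10*(-⅛))/4 = -135 - 19*5/(4*4) = -135 - 1*95/16 = -135 - 95/16 = -2255/16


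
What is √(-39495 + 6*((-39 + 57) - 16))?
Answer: 3*I*√4387 ≈ 198.7*I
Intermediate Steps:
√(-39495 + 6*((-39 + 57) - 16)) = √(-39495 + 6*(18 - 16)) = √(-39495 + 6*2) = √(-39495 + 12) = √(-39483) = 3*I*√4387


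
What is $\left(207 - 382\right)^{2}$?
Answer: $30625$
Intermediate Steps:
$\left(207 - 382\right)^{2} = \left(-175\right)^{2} = 30625$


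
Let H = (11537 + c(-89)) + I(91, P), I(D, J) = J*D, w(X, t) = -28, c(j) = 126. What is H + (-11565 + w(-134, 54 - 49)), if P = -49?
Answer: -4389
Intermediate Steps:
I(D, J) = D*J
H = 7204 (H = (11537 + 126) + 91*(-49) = 11663 - 4459 = 7204)
H + (-11565 + w(-134, 54 - 49)) = 7204 + (-11565 - 28) = 7204 - 11593 = -4389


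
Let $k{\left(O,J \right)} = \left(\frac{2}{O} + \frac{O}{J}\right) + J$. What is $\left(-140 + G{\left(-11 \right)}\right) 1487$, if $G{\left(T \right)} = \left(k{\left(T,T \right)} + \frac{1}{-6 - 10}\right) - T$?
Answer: $- \frac{36441909}{176} \approx -2.0706 \cdot 10^{5}$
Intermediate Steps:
$k{\left(O,J \right)} = J + \frac{2}{O} + \frac{O}{J}$
$G{\left(T \right)} = \frac{15}{16} + \frac{2}{T}$ ($G{\left(T \right)} = \left(\left(T + \frac{2}{T} + \frac{T}{T}\right) + \frac{1}{-6 - 10}\right) - T = \left(\left(T + \frac{2}{T} + 1\right) + \frac{1}{-16}\right) - T = \left(\left(1 + T + \frac{2}{T}\right) - \frac{1}{16}\right) - T = \left(\frac{15}{16} + T + \frac{2}{T}\right) - T = \frac{15}{16} + \frac{2}{T}$)
$\left(-140 + G{\left(-11 \right)}\right) 1487 = \left(-140 + \left(\frac{15}{16} + \frac{2}{-11}\right)\right) 1487 = \left(-140 + \left(\frac{15}{16} + 2 \left(- \frac{1}{11}\right)\right)\right) 1487 = \left(-140 + \left(\frac{15}{16} - \frac{2}{11}\right)\right) 1487 = \left(-140 + \frac{133}{176}\right) 1487 = \left(- \frac{24507}{176}\right) 1487 = - \frac{36441909}{176}$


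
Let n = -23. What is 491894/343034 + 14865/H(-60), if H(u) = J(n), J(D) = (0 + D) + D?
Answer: -2538286643/7889782 ≈ -321.72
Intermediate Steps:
J(D) = 2*D (J(D) = D + D = 2*D)
H(u) = -46 (H(u) = 2*(-23) = -46)
491894/343034 + 14865/H(-60) = 491894/343034 + 14865/(-46) = 491894*(1/343034) + 14865*(-1/46) = 245947/171517 - 14865/46 = -2538286643/7889782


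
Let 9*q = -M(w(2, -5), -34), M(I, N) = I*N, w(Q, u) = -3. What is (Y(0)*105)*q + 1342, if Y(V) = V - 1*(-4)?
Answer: -3418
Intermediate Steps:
Y(V) = 4 + V (Y(V) = V + 4 = 4 + V)
q = -34/3 (q = (-(-3)*(-34))/9 = (-1*102)/9 = (⅑)*(-102) = -34/3 ≈ -11.333)
(Y(0)*105)*q + 1342 = ((4 + 0)*105)*(-34/3) + 1342 = (4*105)*(-34/3) + 1342 = 420*(-34/3) + 1342 = -4760 + 1342 = -3418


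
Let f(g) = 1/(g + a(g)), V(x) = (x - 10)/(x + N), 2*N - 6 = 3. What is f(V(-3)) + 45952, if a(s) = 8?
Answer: 91901/2 ≈ 45951.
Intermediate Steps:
N = 9/2 (N = 3 + (½)*3 = 3 + 3/2 = 9/2 ≈ 4.5000)
V(x) = (-10 + x)/(9/2 + x) (V(x) = (x - 10)/(x + 9/2) = (-10 + x)/(9/2 + x))
f(g) = 1/(8 + g) (f(g) = 1/(g + 8) = 1/(8 + g))
f(V(-3)) + 45952 = 1/(8 + 2*(-10 - 3)/(9 + 2*(-3))) + 45952 = 1/(8 + 2*(-13)/(9 - 6)) + 45952 = 1/(8 + 2*(-13)/3) + 45952 = 1/(8 + 2*(⅓)*(-13)) + 45952 = 1/(8 - 26/3) + 45952 = 1/(-⅔) + 45952 = -3/2 + 45952 = 91901/2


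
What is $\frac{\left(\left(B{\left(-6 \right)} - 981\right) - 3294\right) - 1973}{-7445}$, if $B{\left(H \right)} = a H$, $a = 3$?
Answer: $\frac{6266}{7445} \approx 0.84164$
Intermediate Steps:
$B{\left(H \right)} = 3 H$
$\frac{\left(\left(B{\left(-6 \right)} - 981\right) - 3294\right) - 1973}{-7445} = \frac{\left(\left(3 \left(-6\right) - 981\right) - 3294\right) - 1973}{-7445} = \left(\left(\left(-18 - 981\right) - 3294\right) - 1973\right) \left(- \frac{1}{7445}\right) = \left(\left(-999 - 3294\right) - 1973\right) \left(- \frac{1}{7445}\right) = \left(-4293 - 1973\right) \left(- \frac{1}{7445}\right) = \left(-6266\right) \left(- \frac{1}{7445}\right) = \frac{6266}{7445}$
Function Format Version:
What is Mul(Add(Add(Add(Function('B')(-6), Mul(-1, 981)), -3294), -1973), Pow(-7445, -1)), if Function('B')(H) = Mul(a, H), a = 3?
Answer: Rational(6266, 7445) ≈ 0.84164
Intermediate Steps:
Function('B')(H) = Mul(3, H)
Mul(Add(Add(Add(Function('B')(-6), Mul(-1, 981)), -3294), -1973), Pow(-7445, -1)) = Mul(Add(Add(Add(Mul(3, -6), Mul(-1, 981)), -3294), -1973), Pow(-7445, -1)) = Mul(Add(Add(Add(-18, -981), -3294), -1973), Rational(-1, 7445)) = Mul(Add(Add(-999, -3294), -1973), Rational(-1, 7445)) = Mul(Add(-4293, -1973), Rational(-1, 7445)) = Mul(-6266, Rational(-1, 7445)) = Rational(6266, 7445)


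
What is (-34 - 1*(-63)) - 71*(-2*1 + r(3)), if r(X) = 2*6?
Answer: -681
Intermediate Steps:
r(X) = 12
(-34 - 1*(-63)) - 71*(-2*1 + r(3)) = (-34 - 1*(-63)) - 71*(-2*1 + 12) = (-34 + 63) - 71*(-2 + 12) = 29 - 71*10 = 29 - 710 = -681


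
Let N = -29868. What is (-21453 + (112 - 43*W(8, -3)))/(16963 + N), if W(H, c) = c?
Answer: 21212/12905 ≈ 1.6437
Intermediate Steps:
(-21453 + (112 - 43*W(8, -3)))/(16963 + N) = (-21453 + (112 - 43*(-3)))/(16963 - 29868) = (-21453 + (112 + 129))/(-12905) = (-21453 + 241)*(-1/12905) = -21212*(-1/12905) = 21212/12905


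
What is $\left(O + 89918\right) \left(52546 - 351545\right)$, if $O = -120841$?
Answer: $9245946077$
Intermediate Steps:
$\left(O + 89918\right) \left(52546 - 351545\right) = \left(-120841 + 89918\right) \left(52546 - 351545\right) = \left(-30923\right) \left(-298999\right) = 9245946077$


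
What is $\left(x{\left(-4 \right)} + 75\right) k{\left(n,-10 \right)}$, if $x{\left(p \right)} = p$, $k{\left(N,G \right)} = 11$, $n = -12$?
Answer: $781$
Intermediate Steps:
$\left(x{\left(-4 \right)} + 75\right) k{\left(n,-10 \right)} = \left(-4 + 75\right) 11 = 71 \cdot 11 = 781$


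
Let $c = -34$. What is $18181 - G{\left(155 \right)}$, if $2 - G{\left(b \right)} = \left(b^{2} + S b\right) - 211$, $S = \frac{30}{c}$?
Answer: $\frac{711556}{17} \approx 41856.0$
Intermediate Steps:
$S = - \frac{15}{17}$ ($S = \frac{30}{-34} = 30 \left(- \frac{1}{34}\right) = - \frac{15}{17} \approx -0.88235$)
$G{\left(b \right)} = 213 - b^{2} + \frac{15 b}{17}$ ($G{\left(b \right)} = 2 - \left(\left(b^{2} - \frac{15 b}{17}\right) - 211\right) = 2 - \left(-211 + b^{2} - \frac{15 b}{17}\right) = 2 + \left(211 - b^{2} + \frac{15 b}{17}\right) = 213 - b^{2} + \frac{15 b}{17}$)
$18181 - G{\left(155 \right)} = 18181 - \left(213 - 155^{2} + \frac{15}{17} \cdot 155\right) = 18181 - \left(213 - 24025 + \frac{2325}{17}\right) = 18181 - - \frac{402479}{17} = 18181 + \frac{402479}{17} = \frac{711556}{17}$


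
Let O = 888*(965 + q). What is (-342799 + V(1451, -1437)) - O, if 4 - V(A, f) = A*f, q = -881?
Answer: 1667700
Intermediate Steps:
V(A, f) = 4 - A*f
O = 74592 (O = 888*(965 - 881) = 888*84 = 74592)
(-342799 + V(1451, -1437)) - O = (-342799 + (4 - 1*1451*(-1437))) - 1*74592 = (-342799 + (4 + 2085087)) - 74592 = (-342799 + 2085091) - 74592 = 1742292 - 74592 = 1667700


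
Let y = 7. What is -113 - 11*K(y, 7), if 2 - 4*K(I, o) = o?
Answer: -397/4 ≈ -99.250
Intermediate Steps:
K(I, o) = ½ - o/4
-113 - 11*K(y, 7) = -113 - 11*(½ - ¼*7) = -113 - 11*(½ - 7/4) = -113 - 11*(-5/4) = -113 + 55/4 = -397/4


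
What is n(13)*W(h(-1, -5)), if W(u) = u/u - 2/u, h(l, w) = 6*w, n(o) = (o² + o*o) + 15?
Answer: 5648/15 ≈ 376.53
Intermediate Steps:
n(o) = 15 + 2*o² (n(o) = (o² + o²) + 15 = 2*o² + 15 = 15 + 2*o²)
W(u) = 1 - 2/u
n(13)*W(h(-1, -5)) = (15 + 2*13²)*((-2 + 6*(-5))/((6*(-5)))) = (15 + 2*169)*((-2 - 30)/(-30)) = (15 + 338)*(-1/30*(-32)) = 353*(16/15) = 5648/15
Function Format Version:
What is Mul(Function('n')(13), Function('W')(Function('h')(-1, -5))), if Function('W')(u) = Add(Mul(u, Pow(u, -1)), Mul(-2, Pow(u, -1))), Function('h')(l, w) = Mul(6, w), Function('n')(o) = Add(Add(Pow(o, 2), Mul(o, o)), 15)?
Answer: Rational(5648, 15) ≈ 376.53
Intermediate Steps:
Function('n')(o) = Add(15, Mul(2, Pow(o, 2))) (Function('n')(o) = Add(Add(Pow(o, 2), Pow(o, 2)), 15) = Add(Mul(2, Pow(o, 2)), 15) = Add(15, Mul(2, Pow(o, 2))))
Function('W')(u) = Add(1, Mul(-2, Pow(u, -1)))
Mul(Function('n')(13), Function('W')(Function('h')(-1, -5))) = Mul(Add(15, Mul(2, Pow(13, 2))), Mul(Pow(Mul(6, -5), -1), Add(-2, Mul(6, -5)))) = Mul(Add(15, Mul(2, 169)), Mul(Pow(-30, -1), Add(-2, -30))) = Mul(Add(15, 338), Mul(Rational(-1, 30), -32)) = Mul(353, Rational(16, 15)) = Rational(5648, 15)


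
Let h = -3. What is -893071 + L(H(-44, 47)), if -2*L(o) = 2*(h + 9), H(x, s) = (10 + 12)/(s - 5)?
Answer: -893077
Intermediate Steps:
H(x, s) = 22/(-5 + s)
L(o) = -6 (L(o) = -(-3 + 9) = -6)
-893071 + L(H(-44, 47)) = -893071 - 6 = -893077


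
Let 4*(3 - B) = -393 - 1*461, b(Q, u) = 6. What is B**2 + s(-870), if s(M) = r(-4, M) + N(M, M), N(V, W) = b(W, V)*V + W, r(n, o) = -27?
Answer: 163021/4 ≈ 40755.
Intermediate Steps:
N(V, W) = W + 6*V (N(V, W) = 6*V + W = W + 6*V)
B = 433/2 (B = 3 - (-393 - 1*461)/4 = 3 - (-393 - 461)/4 = 3 - 1/4*(-854) = 3 + 427/2 = 433/2 ≈ 216.50)
s(M) = -27 + 7*M (s(M) = -27 + (M + 6*M) = -27 + 7*M)
B**2 + s(-870) = (433/2)**2 + (-27 + 7*(-870)) = 187489/4 + (-27 - 6090) = 187489/4 - 6117 = 163021/4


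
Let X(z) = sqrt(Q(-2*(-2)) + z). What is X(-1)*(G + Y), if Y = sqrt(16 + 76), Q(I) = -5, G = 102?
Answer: 2*I*sqrt(6)*(51 + sqrt(23)) ≈ 273.34*I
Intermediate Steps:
Y = 2*sqrt(23) (Y = sqrt(92) = 2*sqrt(23) ≈ 9.5917)
X(z) = sqrt(-5 + z)
X(-1)*(G + Y) = sqrt(-5 - 1)*(102 + 2*sqrt(23)) = sqrt(-6)*(102 + 2*sqrt(23)) = (I*sqrt(6))*(102 + 2*sqrt(23)) = I*sqrt(6)*(102 + 2*sqrt(23))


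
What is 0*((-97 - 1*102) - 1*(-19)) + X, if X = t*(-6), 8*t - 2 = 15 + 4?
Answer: -63/4 ≈ -15.750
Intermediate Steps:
t = 21/8 (t = ¼ + (15 + 4)/8 = ¼ + (⅛)*19 = ¼ + 19/8 = 21/8 ≈ 2.6250)
X = -63/4 (X = (21/8)*(-6) = -63/4 ≈ -15.750)
0*((-97 - 1*102) - 1*(-19)) + X = 0*((-97 - 1*102) - 1*(-19)) - 63/4 = 0*((-97 - 102) + 19) - 63/4 = 0*(-199 + 19) - 63/4 = 0*(-180) - 63/4 = 0 - 63/4 = -63/4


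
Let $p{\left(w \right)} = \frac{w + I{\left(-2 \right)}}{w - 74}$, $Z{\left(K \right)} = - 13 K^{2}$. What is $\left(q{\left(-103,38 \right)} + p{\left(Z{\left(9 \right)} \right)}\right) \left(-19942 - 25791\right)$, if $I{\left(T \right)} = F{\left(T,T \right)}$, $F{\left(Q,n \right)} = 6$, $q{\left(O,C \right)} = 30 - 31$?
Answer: $\frac{3658640}{1127} \approx 3246.4$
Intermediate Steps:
$q{\left(O,C \right)} = -1$
$I{\left(T \right)} = 6$
$p{\left(w \right)} = \frac{6 + w}{-74 + w}$ ($p{\left(w \right)} = \frac{w + 6}{w - 74} = \frac{6 + w}{-74 + w}$)
$\left(q{\left(-103,38 \right)} + p{\left(Z{\left(9 \right)} \right)}\right) \left(-19942 - 25791\right) = \left(-1 + \frac{6 - 13 \cdot 9^{2}}{-74 - 13 \cdot 9^{2}}\right) \left(-19942 - 25791\right) = \left(-1 + \frac{6 - 1053}{-74 - 1053}\right) \left(-45733\right) = \left(-1 + \frac{1}{-1127} \left(-1047\right)\right) \left(-45733\right) = \left(-1 - - \frac{1047}{1127}\right) \left(-45733\right) = \left(-1 + \frac{1047}{1127}\right) \left(-45733\right) = \left(- \frac{80}{1127}\right) \left(-45733\right) = \frac{3658640}{1127}$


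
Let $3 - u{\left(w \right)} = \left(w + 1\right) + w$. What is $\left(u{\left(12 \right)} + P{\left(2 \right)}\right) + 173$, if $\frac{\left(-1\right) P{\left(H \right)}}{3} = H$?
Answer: $145$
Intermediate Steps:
$u{\left(w \right)} = 2 - 2 w$ ($u{\left(w \right)} = 3 - \left(\left(w + 1\right) + w\right) = 3 - \left(\left(1 + w\right) + w\right) = 3 - \left(1 + 2 w\right) = 2 - 2 w$)
$P{\left(H \right)} = - 3 H$
$\left(u{\left(12 \right)} + P{\left(2 \right)}\right) + 173 = \left(\left(2 - 24\right) - 6\right) + 173 = \left(-22 - 6\right) + 173 = -28 + 173 = 145$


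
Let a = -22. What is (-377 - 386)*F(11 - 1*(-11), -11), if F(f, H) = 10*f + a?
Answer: -151074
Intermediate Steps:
F(f, H) = -22 + 10*f (F(f, H) = 10*f - 22 = -22 + 10*f)
(-377 - 386)*F(11 - 1*(-11), -11) = (-377 - 386)*(-22 + 10*(11 - 1*(-11))) = -763*(-22 + 10*(11 + 11)) = -763*(-22 + 10*22) = -763*(-22 + 220) = -763*198 = -151074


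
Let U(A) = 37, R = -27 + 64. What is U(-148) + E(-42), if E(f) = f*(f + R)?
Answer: 247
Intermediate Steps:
R = 37
E(f) = f*(37 + f) (E(f) = f*(f + 37) = f*(37 + f))
U(-148) + E(-42) = 37 - 42*(37 - 42) = 37 - 42*(-5) = 37 + 210 = 247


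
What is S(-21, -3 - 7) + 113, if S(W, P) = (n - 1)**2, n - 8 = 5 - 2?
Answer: 213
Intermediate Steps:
n = 11 (n = 8 + (5 - 2) = 8 + 3 = 11)
S(W, P) = 100 (S(W, P) = (11 - 1)**2 = 10**2 = 100)
S(-21, -3 - 7) + 113 = 100 + 113 = 213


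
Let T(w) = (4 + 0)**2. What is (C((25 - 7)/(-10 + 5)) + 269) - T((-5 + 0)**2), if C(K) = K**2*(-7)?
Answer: 4057/25 ≈ 162.28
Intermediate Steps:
T(w) = 16 (T(w) = 4**2 = 16)
C(K) = -7*K**2
(C((25 - 7)/(-10 + 5)) + 269) - T((-5 + 0)**2) = (-7*(25 - 7)**2/(-10 + 5)**2 + 269) - 1*16 = (-7*(18/(-5))**2 + 269) - 16 = (-7*(18*(-1/5))**2 + 269) - 16 = (-7*(-18/5)**2 + 269) - 16 = (-7*324/25 + 269) - 16 = (-2268/25 + 269) - 16 = 4457/25 - 16 = 4057/25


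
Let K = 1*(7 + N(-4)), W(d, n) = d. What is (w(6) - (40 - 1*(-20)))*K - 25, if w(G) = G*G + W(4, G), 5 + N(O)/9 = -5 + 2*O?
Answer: 3075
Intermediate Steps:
N(O) = -90 + 18*O (N(O) = -45 + 9*(-5 + 2*O) = -45 + (-45 + 18*O) = -90 + 18*O)
w(G) = 4 + G**2 (w(G) = G*G + 4 = G**2 + 4 = 4 + G**2)
K = -155 (K = 1*(7 + (-90 + 18*(-4))) = 1*(7 + (-90 - 72)) = 1*(7 - 162) = 1*(-155) = -155)
(w(6) - (40 - 1*(-20)))*K - 25 = ((4 + 6**2) - (40 - 1*(-20)))*(-155) - 25 = ((4 + 36) - (40 + 20))*(-155) - 25 = (40 - 1*60)*(-155) - 25 = (40 - 60)*(-155) - 25 = -20*(-155) - 25 = 3100 - 25 = 3075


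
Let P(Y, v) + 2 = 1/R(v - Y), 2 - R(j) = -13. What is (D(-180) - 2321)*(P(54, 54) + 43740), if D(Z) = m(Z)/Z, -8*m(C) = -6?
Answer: -365458445911/3600 ≈ -1.0152e+8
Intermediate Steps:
m(C) = 3/4 (m(C) = -1/8*(-6) = 3/4)
R(j) = 15 (R(j) = 2 - 1*(-13) = 2 + 13 = 15)
D(Z) = 3/(4*Z)
P(Y, v) = -29/15 (P(Y, v) = -2 + 1/15 = -29/15)
(D(-180) - 2321)*(P(54, 54) + 43740) = ((3/4)/(-180) - 2321)*(-29/15 + 43740) = ((3/4)*(-1/180) - 2321)*(656071/15) = (-1/240 - 2321)*(656071/15) = -557041/240*656071/15 = -365458445911/3600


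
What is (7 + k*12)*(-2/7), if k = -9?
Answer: 202/7 ≈ 28.857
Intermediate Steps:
(7 + k*12)*(-2/7) = (7 - 9*12)*(-2/7) = (7 - 108)*(-2*1/7) = -101*(-2/7) = 202/7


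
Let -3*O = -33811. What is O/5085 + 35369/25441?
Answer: 1399739746/388102455 ≈ 3.6066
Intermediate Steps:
O = 33811/3 (O = -⅓*(-33811) = 33811/3 ≈ 11270.)
O/5085 + 35369/25441 = (33811/3)/5085 + 35369/25441 = (33811/3)*(1/5085) + 35369*(1/25441) = 33811/15255 + 35369/25441 = 1399739746/388102455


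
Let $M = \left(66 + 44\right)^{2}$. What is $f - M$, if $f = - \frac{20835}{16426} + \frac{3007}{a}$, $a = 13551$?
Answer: $- \frac{2693556526703}{222588726} \approx -12101.0$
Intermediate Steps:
$M = 12100$ ($M = 110^{2} = 12100$)
$f = - \frac{232942103}{222588726}$ ($f = - \frac{20835}{16426} + \frac{3007}{13551} = - \frac{232942103}{222588726} \approx -1.0465$)
$f - M = - \frac{232942103}{222588726} - 12100 = - \frac{2693556526703}{222588726}$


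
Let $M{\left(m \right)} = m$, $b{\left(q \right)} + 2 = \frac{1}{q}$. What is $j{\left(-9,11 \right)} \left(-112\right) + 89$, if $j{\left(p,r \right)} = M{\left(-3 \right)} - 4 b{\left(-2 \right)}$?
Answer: $-695$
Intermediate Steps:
$b{\left(q \right)} = -2 + \frac{1}{q}$
$j{\left(p,r \right)} = 7$ ($j{\left(p,r \right)} = -3 - 4 \left(-2 + \frac{1}{-2}\right) = -3 - 4 \left(-2 - \frac{1}{2}\right) = -3 - -10 = -3 + 10 = 7$)
$j{\left(-9,11 \right)} \left(-112\right) + 89 = 7 \left(-112\right) + 89 = -784 + 89 = -695$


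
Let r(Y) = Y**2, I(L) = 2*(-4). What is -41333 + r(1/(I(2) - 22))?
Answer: -37199699/900 ≈ -41333.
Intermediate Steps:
I(L) = -8
-41333 + r(1/(I(2) - 22)) = -41333 + (1/(-8 - 22))**2 = -41333 + (1/(-30))**2 = -41333 + (-1/30)**2 = -41333 + 1/900 = -37199699/900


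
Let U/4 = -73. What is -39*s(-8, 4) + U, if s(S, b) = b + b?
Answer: -604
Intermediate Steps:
U = -292 (U = 4*(-73) = -292)
s(S, b) = 2*b
-39*s(-8, 4) + U = -78*4 - 292 = -39*8 - 292 = -312 - 292 = -604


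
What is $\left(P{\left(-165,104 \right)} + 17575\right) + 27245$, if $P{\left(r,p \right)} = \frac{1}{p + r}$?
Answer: $\frac{2734019}{61} \approx 44820.0$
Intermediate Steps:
$\left(P{\left(-165,104 \right)} + 17575\right) + 27245 = \left(\frac{1}{104 - 165} + 17575\right) + 27245 = \left(\frac{1}{-61} + 17575\right) + 27245 = \left(- \frac{1}{61} + 17575\right) + 27245 = \frac{1072074}{61} + 27245 = \frac{2734019}{61}$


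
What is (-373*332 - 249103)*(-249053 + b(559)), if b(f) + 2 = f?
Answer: 92673849744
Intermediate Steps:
b(f) = -2 + f
(-373*332 - 249103)*(-249053 + b(559)) = (-373*332 - 249103)*(-249053 + (-2 + 559)) = (-123836 - 249103)*(-249053 + 557) = -372939*(-248496) = 92673849744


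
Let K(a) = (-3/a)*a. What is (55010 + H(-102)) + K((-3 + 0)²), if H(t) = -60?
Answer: 54947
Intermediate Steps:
K(a) = -3
(55010 + H(-102)) + K((-3 + 0)²) = (55010 - 60) - 3 = 54950 - 3 = 54947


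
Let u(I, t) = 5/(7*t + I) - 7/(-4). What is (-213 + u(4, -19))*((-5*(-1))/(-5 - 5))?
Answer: 109025/1032 ≈ 105.64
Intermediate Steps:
u(I, t) = 7/4 + 5/(I + 7*t) (u(I, t) = 5/(I + 7*t) - 7*(-¼) = 5/(I + 7*t) + 7/4 = 7/4 + 5/(I + 7*t))
(-213 + u(4, -19))*((-5*(-1))/(-5 - 5)) = (-213 + (20 + 7*4 + 49*(-19))/(4*(4 + 7*(-19))))*((-5*(-1))/(-5 - 5)) = (-213 + (20 + 28 - 931)/(4*(4 - 133)))*(5/(-10)) = (-213 + (¼)*(-883)/(-129))*(5*(-⅒)) = (-213 + (¼)*(-1/129)*(-883))*(-½) = (-213 + 883/516)*(-½) = -109025/516*(-½) = 109025/1032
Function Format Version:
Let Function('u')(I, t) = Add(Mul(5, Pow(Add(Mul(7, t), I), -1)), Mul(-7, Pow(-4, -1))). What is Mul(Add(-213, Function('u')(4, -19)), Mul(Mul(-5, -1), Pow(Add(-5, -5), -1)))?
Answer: Rational(109025, 1032) ≈ 105.64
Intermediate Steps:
Function('u')(I, t) = Add(Rational(7, 4), Mul(5, Pow(Add(I, Mul(7, t)), -1))) (Function('u')(I, t) = Add(Mul(5, Pow(Add(I, Mul(7, t)), -1)), Mul(-7, Rational(-1, 4))) = Add(Mul(5, Pow(Add(I, Mul(7, t)), -1)), Rational(7, 4)) = Add(Rational(7, 4), Mul(5, Pow(Add(I, Mul(7, t)), -1))))
Mul(Add(-213, Function('u')(4, -19)), Mul(Mul(-5, -1), Pow(Add(-5, -5), -1))) = Mul(Add(-213, Mul(Rational(1, 4), Pow(Add(4, Mul(7, -19)), -1), Add(20, Mul(7, 4), Mul(49, -19)))), Mul(Mul(-5, -1), Pow(Add(-5, -5), -1))) = Mul(Add(-213, Mul(Rational(1, 4), Pow(Add(4, -133), -1), Add(20, 28, -931))), Mul(5, Pow(-10, -1))) = Mul(Add(-213, Mul(Rational(1, 4), Pow(-129, -1), -883)), Mul(5, Rational(-1, 10))) = Mul(Add(-213, Mul(Rational(1, 4), Rational(-1, 129), -883)), Rational(-1, 2)) = Mul(Add(-213, Rational(883, 516)), Rational(-1, 2)) = Mul(Rational(-109025, 516), Rational(-1, 2)) = Rational(109025, 1032)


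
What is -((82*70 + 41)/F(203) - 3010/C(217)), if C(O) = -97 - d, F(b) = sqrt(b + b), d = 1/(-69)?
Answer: -14835/478 - 5781*sqrt(406)/406 ≈ -317.94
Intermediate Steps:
d = -1/69 ≈ -0.014493
F(b) = sqrt(2)*sqrt(b) (F(b) = sqrt(2*b) = sqrt(2)*sqrt(b))
C(O) = -6692/69 (C(O) = -97 - 1*(-1/69) = -97 + 1/69 = -6692/69)
-((82*70 + 41)/F(203) - 3010/C(217)) = -((82*70 + 41)/((sqrt(2)*sqrt(203))) - 3010/(-6692/69)) = -((5740 + 41)/(sqrt(406)) - 3010*(-69/6692)) = -(5781*(sqrt(406)/406) + 14835/478) = -(5781*sqrt(406)/406 + 14835/478) = -(14835/478 + 5781*sqrt(406)/406) = -14835/478 - 5781*sqrt(406)/406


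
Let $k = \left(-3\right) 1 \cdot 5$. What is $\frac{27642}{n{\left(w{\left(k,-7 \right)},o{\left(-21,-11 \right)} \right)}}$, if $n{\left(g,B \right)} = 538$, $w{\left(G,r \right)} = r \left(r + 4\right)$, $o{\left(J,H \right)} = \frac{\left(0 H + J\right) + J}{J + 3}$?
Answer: $\frac{13821}{269} \approx 51.379$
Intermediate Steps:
$k = -15$ ($k = \left(-3\right) 5 = -15$)
$o{\left(J,H \right)} = \frac{2 J}{3 + J}$ ($o{\left(J,H \right)} = \frac{\left(0 + J\right) + J}{3 + J} = \frac{J + J}{3 + J} = \frac{2 J}{3 + J}$)
$w{\left(G,r \right)} = r \left(4 + r\right)$
$\frac{27642}{n{\left(w{\left(k,-7 \right)},o{\left(-21,-11 \right)} \right)}} = \frac{27642}{538} = 27642 \cdot \frac{1}{538} = \frac{13821}{269}$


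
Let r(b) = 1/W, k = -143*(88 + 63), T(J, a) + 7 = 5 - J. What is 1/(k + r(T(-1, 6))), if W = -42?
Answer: -42/906907 ≈ -4.6311e-5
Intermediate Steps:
T(J, a) = -2 - J (T(J, a) = -7 + (5 - J) = -2 - J)
k = -21593 (k = -143*151 = -21593)
r(b) = -1/42 (r(b) = 1/(-42) = -1/42)
1/(k + r(T(-1, 6))) = 1/(-21593 - 1/42) = 1/(-906907/42) = -42/906907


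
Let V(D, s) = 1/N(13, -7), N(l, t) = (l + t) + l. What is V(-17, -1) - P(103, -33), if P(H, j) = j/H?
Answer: 730/1957 ≈ 0.37302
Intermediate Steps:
N(l, t) = t + 2*l
V(D, s) = 1/19 (V(D, s) = 1/(-7 + 2*13) = 1/(-7 + 26) = 1/19)
V(-17, -1) - P(103, -33) = 1/19 - (-33)/103 = 1/19 - 1*(-33/103) = 1/19 + 33/103 = 730/1957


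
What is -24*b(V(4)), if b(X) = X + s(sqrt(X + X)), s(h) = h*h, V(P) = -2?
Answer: 144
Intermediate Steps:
s(h) = h**2
b(X) = 3*X (b(X) = X + (sqrt(X + X))**2 = X + (sqrt(2*X))**2 = X + (sqrt(2)*sqrt(X))**2 = X + 2*X = 3*X)
-24*b(V(4)) = -72*(-2) = -24*(-6) = 144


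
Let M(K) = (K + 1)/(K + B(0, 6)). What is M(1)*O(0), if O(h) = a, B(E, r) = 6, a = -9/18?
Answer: -⅐ ≈ -0.14286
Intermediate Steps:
a = -½ (a = -9*1/18 = -½ ≈ -0.50000)
O(h) = -½
M(K) = (1 + K)/(6 + K) (M(K) = (K + 1)/(K + 6) = (1 + K)/(6 + K))
M(1)*O(0) = ((1 + 1)/(6 + 1))*(-½) = (2/7)*(-½) = -⅐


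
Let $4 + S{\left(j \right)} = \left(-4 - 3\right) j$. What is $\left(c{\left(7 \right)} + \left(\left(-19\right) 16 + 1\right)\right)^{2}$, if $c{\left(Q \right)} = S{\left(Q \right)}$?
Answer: $126736$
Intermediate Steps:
$S{\left(j \right)} = -4 - 7 j$ ($S{\left(j \right)} = -4 + \left(-4 - 3\right) j = -4 - 7 j$)
$c{\left(Q \right)} = -4 - 7 Q$
$\left(c{\left(7 \right)} + \left(\left(-19\right) 16 + 1\right)\right)^{2} = \left(\left(-4 - 49\right) + \left(\left(-19\right) 16 + 1\right)\right)^{2} = \left(\left(-4 - 49\right) + \left(-304 + 1\right)\right)^{2} = \left(-53 - 303\right)^{2} = \left(-356\right)^{2} = 126736$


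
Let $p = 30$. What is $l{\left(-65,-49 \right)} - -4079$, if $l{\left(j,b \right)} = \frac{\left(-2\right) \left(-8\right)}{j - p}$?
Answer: $\frac{387489}{95} \approx 4078.8$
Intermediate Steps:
$l{\left(j,b \right)} = \frac{16}{-30 + j}$ ($l{\left(j,b \right)} = \frac{\left(-2\right) \left(-8\right)}{j - 30} = \frac{16}{j - 30} = \frac{16}{-30 + j}$)
$l{\left(-65,-49 \right)} - -4079 = \frac{16}{-30 - 65} - -4079 = \frac{16}{-95} + 4079 = 16 \left(- \frac{1}{95}\right) + 4079 = - \frac{16}{95} + 4079 = \frac{387489}{95}$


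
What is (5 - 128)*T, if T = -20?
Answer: 2460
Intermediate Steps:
(5 - 128)*T = (5 - 128)*(-20) = -123*(-20) = 2460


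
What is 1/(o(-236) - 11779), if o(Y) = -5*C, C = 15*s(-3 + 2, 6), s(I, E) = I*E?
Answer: -1/11329 ≈ -8.8269e-5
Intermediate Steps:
s(I, E) = E*I
C = -90 (C = 15*(6*(-3 + 2)) = 15*(6*(-1)) = 15*(-6) = -90)
o(Y) = 450 (o(Y) = -5*(-90) = 450)
1/(o(-236) - 11779) = 1/(450 - 11779) = 1/(-11329) = -1/11329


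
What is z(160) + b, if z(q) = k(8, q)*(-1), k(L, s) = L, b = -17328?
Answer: -17336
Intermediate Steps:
z(q) = -8 (z(q) = 8*(-1) = -8)
z(160) + b = -8 - 17328 = -17336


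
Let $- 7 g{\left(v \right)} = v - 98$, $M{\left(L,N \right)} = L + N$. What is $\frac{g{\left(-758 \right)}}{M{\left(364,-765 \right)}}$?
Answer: $- \frac{856}{2807} \approx -0.30495$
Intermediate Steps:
$g{\left(v \right)} = 14 - \frac{v}{7}$ ($g{\left(v \right)} = - \frac{v - 98}{7} = - \frac{-98 + v}{7} = 14 - \frac{v}{7}$)
$\frac{g{\left(-758 \right)}}{M{\left(364,-765 \right)}} = \frac{14 - - \frac{758}{7}}{364 - 765} = \frac{14 + \frac{758}{7}}{-401} = \frac{856}{7} \left(- \frac{1}{401}\right) = - \frac{856}{2807}$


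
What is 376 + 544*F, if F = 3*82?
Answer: 134200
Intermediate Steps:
F = 246
376 + 544*F = 376 + 544*246 = 376 + 133824 = 134200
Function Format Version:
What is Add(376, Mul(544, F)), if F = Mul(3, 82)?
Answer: 134200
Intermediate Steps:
F = 246
Add(376, Mul(544, F)) = Add(376, Mul(544, 246)) = Add(376, 133824) = 134200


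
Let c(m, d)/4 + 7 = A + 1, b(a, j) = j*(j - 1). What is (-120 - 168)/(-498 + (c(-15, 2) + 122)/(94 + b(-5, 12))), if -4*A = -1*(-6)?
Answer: 8136/14057 ≈ 0.57879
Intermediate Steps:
A = -3/2 (A = -(-1)*(-6)/4 = -1/4*6 = -3/2 ≈ -1.5000)
b(a, j) = j*(-1 + j)
c(m, d) = -30 (c(m, d) = -28 + 4*(-3/2 + 1) = -28 + 4*(-1/2) = -28 - 2 = -30)
(-120 - 168)/(-498 + (c(-15, 2) + 122)/(94 + b(-5, 12))) = (-120 - 168)/(-498 + (-30 + 122)/(94 + 12*(-1 + 12))) = -288/(-498 + 92/(94 + 12*11)) = -288/(-498 + 92/(94 + 132)) = -288/(-498 + 92/226) = -288/(-498 + 92*(1/226)) = -288/(-498 + 46/113) = -288/(-56228/113) = -288*(-113/56228) = 8136/14057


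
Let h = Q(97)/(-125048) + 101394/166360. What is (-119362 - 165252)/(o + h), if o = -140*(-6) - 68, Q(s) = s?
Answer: -740102606560240/2009070952019 ≈ -368.38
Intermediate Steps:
o = 772 (o = 840 - 68 = 772)
h = 1582872499/2600373160 (h = 97/(-125048) + 101394/166360 = 97*(-1/125048) + 101394*(1/166360) = -97/125048 + 50697/83180 = 1582872499/2600373160 ≈ 0.60871)
(-119362 - 165252)/(o + h) = (-119362 - 165252)/(772 + 1582872499/2600373160) = -284614/2009070952019/2600373160 = -284614*2600373160/2009070952019 = -740102606560240/2009070952019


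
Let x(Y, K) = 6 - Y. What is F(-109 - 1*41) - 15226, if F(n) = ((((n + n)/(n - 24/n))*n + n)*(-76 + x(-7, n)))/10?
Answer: -23204563/1873 ≈ -12389.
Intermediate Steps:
F(n) = -63*n/10 - 63*n²/(5*(n - 24/n)) (F(n) = ((((n + n)/(n - 24/n))*n + n)*(-76 + (6 - 1*(-7))))/10 = ((((2*n)/(n - 24/n))*n + n)*(-76 + (6 + 7)))*(⅒) = (((2*n/(n - 24/n))*n + n)*(-76 + 13))*(⅒) = ((2*n²/(n - 24/n) + n)*(-63))*(⅒) = ((n + 2*n²/(n - 24/n))*(-63))*(⅒) = (-63*n - 126*n²/(n - 24/n))*(⅒) = -63*n/10 - 63*n²/(5*(n - 24/n)))
F(-109 - 1*41) - 15226 = 189*(-109 - 1*41)*(8 - (-109 - 1*41)²)/(10*(-24 + (-109 - 1*41)²)) - 15226 = 189*(-109 - 41)*(8 - (-109 - 41)²)/(10*(-24 + (-109 - 41)²)) - 15226 = (189/10)*(-150)*(8 - 1*(-150)²)/(-24 + (-150)²) - 15226 = (189/10)*(-150)*(8 - 1*22500)/(-24 + 22500) - 15226 = (189/10)*(-150)*(8 - 22500)/22476 - 15226 = (189/10)*(-150)*(1/22476)*(-22492) - 15226 = 5313735/1873 - 15226 = -23204563/1873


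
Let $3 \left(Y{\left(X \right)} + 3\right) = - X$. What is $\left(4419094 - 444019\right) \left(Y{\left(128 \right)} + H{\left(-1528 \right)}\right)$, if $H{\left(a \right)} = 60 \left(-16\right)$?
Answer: $-3997600425$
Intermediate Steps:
$Y{\left(X \right)} = -3 - \frac{X}{3}$ ($Y{\left(X \right)} = -3 + \frac{\left(-1\right) X}{3} = -3 - \frac{X}{3}$)
$H{\left(a \right)} = -960$
$\left(4419094 - 444019\right) \left(Y{\left(128 \right)} + H{\left(-1528 \right)}\right) = \left(4419094 - 444019\right) \left(\left(-3 - \frac{128}{3}\right) - 960\right) = 3975075 \left(\left(-3 - \frac{128}{3}\right) - 960\right) = 3975075 \left(- \frac{137}{3} - 960\right) = 3975075 \left(- \frac{3017}{3}\right) = -3997600425$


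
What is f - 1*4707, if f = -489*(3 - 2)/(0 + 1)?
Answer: -5196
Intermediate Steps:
f = -489 (f = -489/1 = -489 ≈ -489.00)
f - 1*4707 = -489 - 1*4707 = -489 - 4707 = -5196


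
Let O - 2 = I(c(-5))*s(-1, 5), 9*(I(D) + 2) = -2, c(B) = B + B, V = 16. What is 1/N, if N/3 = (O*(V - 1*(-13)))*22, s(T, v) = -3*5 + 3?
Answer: 1/54868 ≈ 1.8226e-5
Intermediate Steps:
s(T, v) = -12 (s(T, v) = -15 + 3 = -12)
c(B) = 2*B
I(D) = -20/9 (I(D) = -2 + (⅑)*(-2) = -2 - 2/9 = -20/9)
O = 86/3 (O = 2 - 20/9*(-12) = 2 + 80/3 = 86/3 ≈ 28.667)
N = 54868 (N = 3*((86*(16 - 1*(-13))/3)*22) = 3*((86*(16 + 13)/3)*22) = 3*(((86/3)*29)*22) = 3*((2494/3)*22) = 3*(54868/3) = 54868)
1/N = 1/54868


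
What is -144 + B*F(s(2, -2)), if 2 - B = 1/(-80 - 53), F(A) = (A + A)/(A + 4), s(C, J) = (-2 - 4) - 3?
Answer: -90954/665 ≈ -136.77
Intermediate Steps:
s(C, J) = -9 (s(C, J) = -6 - 3 = -9)
F(A) = 2*A/(4 + A) (F(A) = (2*A)/(4 + A) = 2*A/(4 + A))
B = 267/133 (B = 2 - 1/(-80 - 53) = 2 - 1/(-133) = 2 - 1*(-1/133) = 2 + 1/133 = 267/133 ≈ 2.0075)
-144 + B*F(s(2, -2)) = -144 + 267*(2*(-9)/(4 - 9))/133 = -144 + 267*(2*(-9)/(-5))/133 = -144 + 267*(2*(-9)*(-⅕))/133 = -144 + (267/133)*(18/5) = -144 + 4806/665 = -90954/665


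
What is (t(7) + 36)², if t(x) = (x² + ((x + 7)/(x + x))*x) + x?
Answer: 9801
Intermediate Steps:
t(x) = 7/2 + x² + 3*x/2 (t(x) = (x² + ((7 + x)/((2*x)))*x) + x = (x² + ((7 + x)*(1/(2*x)))*x) + x = (x² + ((7 + x)/(2*x))*x) + x = (x² + (7/2 + x/2)) + x = (7/2 + x² + x/2) + x = 7/2 + x² + 3*x/2)
(t(7) + 36)² = ((7/2 + 7² + (3/2)*7) + 36)² = ((7/2 + 49 + 21/2) + 36)² = (63 + 36)² = 99² = 9801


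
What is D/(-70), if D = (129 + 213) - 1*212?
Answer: -13/7 ≈ -1.8571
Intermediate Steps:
D = 130 (D = 342 - 212 = 130)
D/(-70) = 130/(-70) = 130*(-1/70) = -13/7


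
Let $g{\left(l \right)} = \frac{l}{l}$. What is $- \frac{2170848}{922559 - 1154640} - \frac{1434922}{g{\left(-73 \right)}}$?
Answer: $- \frac{333015961834}{232081} \approx -1.4349 \cdot 10^{6}$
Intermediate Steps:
$g{\left(l \right)} = 1$
$- \frac{2170848}{922559 - 1154640} - \frac{1434922}{g{\left(-73 \right)}} = - \frac{2170848}{922559 - 1154640} - \frac{1434922}{1} = - \frac{2170848}{922559 - 1154640} - 1434922 = - \frac{2170848}{-232081} - 1434922 = \left(-2170848\right) \left(- \frac{1}{232081}\right) - 1434922 = \frac{2170848}{232081} - 1434922 = - \frac{333015961834}{232081}$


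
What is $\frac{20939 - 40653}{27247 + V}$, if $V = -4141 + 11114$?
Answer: $- \frac{9857}{17110} \approx -0.5761$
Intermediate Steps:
$V = 6973$
$\frac{20939 - 40653}{27247 + V} = \frac{20939 - 40653}{27247 + 6973} = - \frac{19714}{34220} = \left(-19714\right) \frac{1}{34220} = - \frac{9857}{17110}$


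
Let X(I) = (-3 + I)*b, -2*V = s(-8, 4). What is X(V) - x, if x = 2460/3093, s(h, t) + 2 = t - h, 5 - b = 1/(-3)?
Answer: -134428/3093 ≈ -43.462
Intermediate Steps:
b = 16/3 (b = 5 - 1/(-3) = 5 - 1*(-⅓) = 5 + ⅓ = 16/3 ≈ 5.3333)
s(h, t) = -2 + t - h (s(h, t) = -2 + (t - h) = -2 + t - h)
x = 820/1031 (x = 2460*(1/3093) = 820/1031 ≈ 0.79534)
V = -5 (V = -(-2 + 4 - 1*(-8))/2 = -(-2 + 4 + 8)/2 = -½*10 = -5)
X(I) = -16 + 16*I/3 (X(I) = (-3 + I)*(16/3) = -16 + 16*I/3)
X(V) - x = (-16 + (16/3)*(-5)) - 1*820/1031 = (-16 - 80/3) - 820/1031 = -128/3 - 820/1031 = -134428/3093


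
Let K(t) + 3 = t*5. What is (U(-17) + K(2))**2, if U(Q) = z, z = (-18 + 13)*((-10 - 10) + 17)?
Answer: 484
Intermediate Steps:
K(t) = -3 + 5*t (K(t) = -3 + t*5 = -3 + 5*t)
z = 15 (z = -5*(-20 + 17) = -5*(-3) = 15)
U(Q) = 15
(U(-17) + K(2))**2 = (15 + (-3 + 5*2))**2 = (15 + (-3 + 10))**2 = (15 + 7)**2 = 22**2 = 484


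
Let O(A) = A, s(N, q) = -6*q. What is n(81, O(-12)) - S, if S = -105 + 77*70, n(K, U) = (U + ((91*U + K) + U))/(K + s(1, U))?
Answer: -89960/17 ≈ -5291.8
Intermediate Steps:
n(K, U) = (K + 93*U)/(K - 6*U) (n(K, U) = (U + ((91*U + K) + U))/(K - 6*U) = (U + ((K + 91*U) + U))/(K - 6*U) = (U + (K + 92*U))/(K - 6*U) = (K + 93*U)/(K - 6*U))
S = 5285 (S = -105 + 5390 = 5285)
n(81, O(-12)) - S = (81 + 93*(-12))/(81 - 6*(-12)) - 1*5285 = (81 - 1116)/(81 + 72) - 5285 = -1035/153 - 5285 = (1/153)*(-1035) - 5285 = -115/17 - 5285 = -89960/17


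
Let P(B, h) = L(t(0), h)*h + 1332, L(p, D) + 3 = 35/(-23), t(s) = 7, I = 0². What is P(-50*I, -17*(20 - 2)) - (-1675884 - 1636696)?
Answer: 76251800/23 ≈ 3.3153e+6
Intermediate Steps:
I = 0
L(p, D) = -104/23 (L(p, D) = -3 + 35/(-23) = -3 + 35*(-1/23) = -3 - 35/23 = -104/23)
P(B, h) = 1332 - 104*h/23 (P(B, h) = -104*h/23 + 1332 = 1332 - 104*h/23)
P(-50*I, -17*(20 - 2)) - (-1675884 - 1636696) = (1332 - (-1768)*(20 - 2)/23) - (-1675884 - 1636696) = (1332 - (-1768)*18/23) - 1*(-3312580) = (1332 - 104/23*(-306)) + 3312580 = (1332 + 31824/23) + 3312580 = 62460/23 + 3312580 = 76251800/23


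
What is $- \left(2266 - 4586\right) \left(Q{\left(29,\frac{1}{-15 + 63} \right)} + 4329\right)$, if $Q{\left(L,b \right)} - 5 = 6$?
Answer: $10068800$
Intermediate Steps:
$Q{\left(L,b \right)} = 11$ ($Q{\left(L,b \right)} = 5 + 6 = 11$)
$- \left(2266 - 4586\right) \left(Q{\left(29,\frac{1}{-15 + 63} \right)} + 4329\right) = - \left(2266 - 4586\right) \left(11 + 4329\right) = - \left(-2320\right) 4340 = \left(-1\right) \left(-10068800\right) = 10068800$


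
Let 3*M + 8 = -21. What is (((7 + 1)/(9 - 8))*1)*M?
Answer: -232/3 ≈ -77.333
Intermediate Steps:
M = -29/3 (M = -8/3 + (⅓)*(-21) = -8/3 - 7 = -29/3 ≈ -9.6667)
(((7 + 1)/(9 - 8))*1)*M = (((7 + 1)/(9 - 8))*1)*(-29/3) = ((8/1)*1)*(-29/3) = ((8*1)*1)*(-29/3) = (8*1)*(-29/3) = 8*(-29/3) = -232/3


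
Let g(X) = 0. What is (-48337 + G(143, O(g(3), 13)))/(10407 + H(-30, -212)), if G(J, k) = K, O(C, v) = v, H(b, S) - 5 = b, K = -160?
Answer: -48497/10382 ≈ -4.6713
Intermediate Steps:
H(b, S) = 5 + b
G(J, k) = -160
(-48337 + G(143, O(g(3), 13)))/(10407 + H(-30, -212)) = (-48337 - 160)/(10407 + (5 - 30)) = -48497/(10407 - 25) = -48497/10382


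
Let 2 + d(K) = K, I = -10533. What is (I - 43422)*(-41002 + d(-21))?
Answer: 2213503875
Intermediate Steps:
d(K) = -2 + K
(I - 43422)*(-41002 + d(-21)) = (-10533 - 43422)*(-41002 + (-2 - 21)) = -53955*(-41002 - 23) = -53955*(-41025) = 2213503875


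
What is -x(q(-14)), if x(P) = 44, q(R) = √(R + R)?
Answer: -44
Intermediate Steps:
q(R) = √2*√R (q(R) = √(2*R) = √2*√R)
-x(q(-14)) = -1*44 = -44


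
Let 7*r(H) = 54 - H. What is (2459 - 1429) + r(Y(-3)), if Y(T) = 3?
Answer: 7261/7 ≈ 1037.3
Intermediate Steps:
r(H) = 54/7 - H/7 (r(H) = (54 - H)/7 = 54/7 - H/7)
(2459 - 1429) + r(Y(-3)) = (2459 - 1429) + (54/7 - ⅐*3) = 1030 + (54/7 - 3/7) = 1030 + 51/7 = 7261/7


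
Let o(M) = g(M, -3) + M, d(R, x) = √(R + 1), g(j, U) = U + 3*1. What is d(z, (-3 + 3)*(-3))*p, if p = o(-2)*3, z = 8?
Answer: -18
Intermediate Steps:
g(j, U) = 3 + U (g(j, U) = U + 3 = 3 + U)
d(R, x) = √(1 + R)
o(M) = M (o(M) = (3 - 3) + M = 0 + M = M)
p = -6 (p = -2*3 = -6)
d(z, (-3 + 3)*(-3))*p = √(1 + 8)*(-6) = √9*(-6) = 3*(-6) = -18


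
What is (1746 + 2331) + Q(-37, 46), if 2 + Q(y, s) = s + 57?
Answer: 4178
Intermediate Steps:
Q(y, s) = 55 + s (Q(y, s) = -2 + (s + 57) = -2 + (57 + s) = 55 + s)
(1746 + 2331) + Q(-37, 46) = (1746 + 2331) + (55 + 46) = 4077 + 101 = 4178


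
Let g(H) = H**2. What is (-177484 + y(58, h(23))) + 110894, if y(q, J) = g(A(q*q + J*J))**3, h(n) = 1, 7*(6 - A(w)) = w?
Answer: 1346424630394860730379/117649 ≈ 1.1444e+16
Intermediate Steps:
A(w) = 6 - w/7
y(q, J) = (6 - J**2/7 - q**2/7)**6 (y(q, J) = ((6 - (q*q + J*J)/7)**2)**3 = ((6 - (q**2 + J**2)/7)**2)**3 = ((6 - (J**2 + q**2)/7)**2)**3 = ((6 + (-J**2/7 - q**2/7))**2)**3 = ((6 - J**2/7 - q**2/7)**2)**3 = (6 - J**2/7 - q**2/7)**6)
(-177484 + y(58, h(23))) + 110894 = (-177484 + (-42 + 1**2 + 58**2)**6/117649) + 110894 = (-177484 + (-42 + 1 + 3364)**6/117649) + 110894 = (-177484 + (1/117649)*3323**6) + 110894 = (-177484 + (1/117649)*1346424630402694977289) + 110894 = (-177484 + 1346424630402694977289/117649) + 110894 = 1346424630381814162173/117649 + 110894 = 1346424630394860730379/117649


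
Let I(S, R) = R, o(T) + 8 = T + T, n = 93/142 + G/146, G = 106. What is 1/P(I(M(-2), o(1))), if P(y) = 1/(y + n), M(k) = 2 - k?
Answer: -47881/10366 ≈ -4.6190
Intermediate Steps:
n = 14315/10366 (n = 93/142 + 106/146 = 93*(1/142) + 106*(1/146) = 93/142 + 53/73 = 14315/10366 ≈ 1.3810)
o(T) = -8 + 2*T (o(T) = -8 + (T + T) = -8 + 2*T)
P(y) = 1/(14315/10366 + y) (P(y) = 1/(y + 14315/10366) = 1/(14315/10366 + y))
1/P(I(M(-2), o(1))) = 1/(10366/(14315 + 10366*(-8 + 2*1))) = 1/(10366/(14315 + 10366*(-8 + 2))) = 1/(10366/(14315 + 10366*(-6))) = 1/(10366/(14315 - 62196)) = 1/(10366/(-47881)) = 1/(10366*(-1/47881)) = 1/(-10366/47881) = -47881/10366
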